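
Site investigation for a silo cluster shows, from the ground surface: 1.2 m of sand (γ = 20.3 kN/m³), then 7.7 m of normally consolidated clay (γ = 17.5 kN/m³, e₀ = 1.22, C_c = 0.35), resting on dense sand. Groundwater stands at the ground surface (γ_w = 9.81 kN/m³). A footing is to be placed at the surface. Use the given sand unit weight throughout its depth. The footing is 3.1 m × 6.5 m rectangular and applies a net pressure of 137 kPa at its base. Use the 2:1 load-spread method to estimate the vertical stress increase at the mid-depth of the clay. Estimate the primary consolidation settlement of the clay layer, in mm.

Mid-depth of clay below the ground surface: z = 1.2 + 7.7/2 = 5.05 m.
Total vertical stress at mid-clay: σ_v = 20.3×1.2 + 17.5×3.85 = 91.735 kPa.
Pore pressure: u = 9.81×(5.05 − 0) = 49.541 kPa.
Initial effective stress: σ'_0 = σ_v − u = 91.735 − 49.541 = 42.194 kPa.
Stress increase at mid-clay by the 2:1 spreading method:
Δσ = qBL/((B+z)(L+z)) = 137×3.1×6.5/((3.1+5.05)(6.5+5.05)) = 29.326 kPa
Final effective stress: σ'_f = σ'_0 + Δσ = 42.194 + 29.326 = 71.52 kPa.
Normally consolidated clay, so the full stress increment lies on the virgin compression line:
S_c = C_c·H/(1+e₀)·log₁₀(σ'_f/σ'_0) = 0.35×7.7/(1+1.22)×log₁₀(71.52/42.194)
    = 1.214 × 0.22918 = 0.2782 m

S_c ≈ 278 mm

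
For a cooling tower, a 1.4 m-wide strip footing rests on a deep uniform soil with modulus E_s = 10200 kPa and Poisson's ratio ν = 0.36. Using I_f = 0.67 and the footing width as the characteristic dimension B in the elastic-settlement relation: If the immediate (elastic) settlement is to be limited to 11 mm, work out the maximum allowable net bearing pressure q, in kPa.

S_e = q·B·(1−ν²)/E_s · I_f  ⇒  q = S_e·E_s / (B·(1−ν²)·I_f).
q = 0.011 × 10200 / (1.4 × 0.8704 × 0.67) = 137.4 kPa

q ≈ 137 kPa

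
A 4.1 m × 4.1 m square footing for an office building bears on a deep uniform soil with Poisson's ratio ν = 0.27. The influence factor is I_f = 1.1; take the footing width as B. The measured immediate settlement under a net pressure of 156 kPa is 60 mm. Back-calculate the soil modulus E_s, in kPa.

S_e = q·B·(1−ν²)/E_s · I_f  ⇒  E_s = q·B·(1−ν²)·I_f / S_e.
E_s = 156 × 4.1 × 0.9271 × 1.1 / 0.06 = 10870 kPa

E_s ≈ 10900 kPa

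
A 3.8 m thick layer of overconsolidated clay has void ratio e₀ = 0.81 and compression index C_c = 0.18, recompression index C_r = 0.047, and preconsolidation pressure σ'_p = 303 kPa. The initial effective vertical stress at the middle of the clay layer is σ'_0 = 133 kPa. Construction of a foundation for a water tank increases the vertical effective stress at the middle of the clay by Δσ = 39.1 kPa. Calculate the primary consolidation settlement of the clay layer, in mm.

Final effective stress: σ'_f = 133 + 39.1 = 172.1 kPa.
σ'_f = 172.1 ≤ σ'_p = 303 kPa, so the clay remains overconsolidated and only the recompression index applies:
S_c = C_r·H/(1+e₀)·log₁₀(σ'_f/σ'_0) = 0.047×3.8/1.81×log₁₀(172.1/133)
    = 0.098672 × 0.11193 = 0.01104 m

S_c ≈ 11 mm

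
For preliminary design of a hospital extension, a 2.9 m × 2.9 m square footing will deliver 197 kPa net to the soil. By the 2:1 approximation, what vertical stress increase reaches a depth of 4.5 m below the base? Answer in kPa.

By the 2:1 method the load spreads at 1 horizontal : 2 vertical, so at depth z the loaded area has grown by z in each plan dimension:
Δσ = qBL/((B+z)(L+z)) = 197×2.9×2.9/((2.9+4.5)(2.9+4.5)) = 30.255 kPa

Δσ_z ≈ 30.3 kPa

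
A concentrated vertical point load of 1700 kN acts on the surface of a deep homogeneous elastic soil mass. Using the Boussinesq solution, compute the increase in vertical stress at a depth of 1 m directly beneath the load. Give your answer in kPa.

Boussinesq vertical stress below a point load on an elastic half-space:
Δσ_z = 3P/(2πz²) · [1 + (r/z)²]^(−5/2)
r/z = 0/1 = 0; [1+(r/z)²]^(−5/2) = 1.
Δσ_z = 3×1700/(2π×1²) × 1 = 811.69 × 1 = 811.7 kPa

Δσ_z ≈ 812 kPa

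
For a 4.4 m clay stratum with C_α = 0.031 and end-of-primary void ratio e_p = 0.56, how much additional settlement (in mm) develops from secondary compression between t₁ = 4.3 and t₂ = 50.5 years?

S_s ≈ 93.5 mm

Secondary compression: S_s = C_α·H/(1+e_p)·log₁₀(t₂/t₁)
S_s = 0.031×4.4/(1+0.56)×log₁₀(50.5/4.3)
    = 0.08744 × 1.07 = 0.09354 m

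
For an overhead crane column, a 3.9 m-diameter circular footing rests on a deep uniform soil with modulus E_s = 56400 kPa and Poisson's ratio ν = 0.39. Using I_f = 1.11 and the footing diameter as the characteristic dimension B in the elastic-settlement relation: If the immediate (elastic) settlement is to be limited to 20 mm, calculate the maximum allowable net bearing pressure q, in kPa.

S_e = q·B·(1−ν²)/E_s · I_f  ⇒  q = S_e·E_s / (B·(1−ν²)·I_f).
q = 0.02 × 56400 / (3.9 × 0.8479 × 1.11) = 307.3 kPa

q ≈ 307 kPa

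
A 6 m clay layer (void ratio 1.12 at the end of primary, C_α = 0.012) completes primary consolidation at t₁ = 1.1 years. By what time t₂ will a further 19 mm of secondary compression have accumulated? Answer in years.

t₂ ≈ 3.99 years

S_s = C_α·H/(1+e_p)·log₁₀(t₂/t₁) ⇒ log₁₀(t₂/t₁) = S_s·(1+e_p)/(C_α·H).
log₁₀(t₂/t₁) = 0.019 × (1+1.12) / (0.012×6) = 0.5594
t₂ = t₁ × 10^0.5594 = 1.1 × 3.626 = 3.989 years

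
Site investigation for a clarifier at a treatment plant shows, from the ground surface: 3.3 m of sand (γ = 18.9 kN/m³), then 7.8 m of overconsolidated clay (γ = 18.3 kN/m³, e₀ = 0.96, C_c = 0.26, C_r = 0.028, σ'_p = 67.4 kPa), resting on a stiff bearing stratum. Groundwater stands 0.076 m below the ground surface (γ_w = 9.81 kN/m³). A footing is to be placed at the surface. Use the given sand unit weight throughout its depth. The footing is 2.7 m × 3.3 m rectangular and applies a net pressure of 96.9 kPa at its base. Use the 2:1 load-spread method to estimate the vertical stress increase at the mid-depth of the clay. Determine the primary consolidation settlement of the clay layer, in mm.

S_c ≈ 33.3 mm

Mid-depth of clay below the ground surface: z = 3.3 + 7.8/2 = 7.2 m.
Total vertical stress at mid-clay: σ_v = 18.9×3.3 + 18.3×3.9 = 133.74 kPa.
Pore pressure: u = 9.81×(7.2 − 0.076) = 69.886 kPa.
Initial effective stress: σ'_0 = σ_v − u = 133.74 − 69.886 = 63.854 kPa.
Stress increase at mid-clay by the 2:1 spreading method:
Δσ = qBL/((B+z)(L+z)) = 96.9×2.7×3.3/((2.7+7.2)(3.3+7.2)) = 8.3057 kPa
Final effective stress: σ'_f = 63.854 + 8.3057 = 72.16 kPa.
σ'_f = 72.16 > σ'_p = 67.4 kPa, so the stress path crosses the preconsolidation pressure — recompression up to σ'_p, then virgin compression beyond:
S_c = H/(1+e₀)·[C_r·log₁₀(σ'_p/σ'_0) + C_c·log₁₀(σ'_f/σ'_p)]
    = 7.8/1.96 × [0.028×log₁₀(67.4/63.854) + 0.26×log₁₀(72.16/67.4)]
    = 3.9796 × [0.00065721 + 0.0077055] = 0.03328 m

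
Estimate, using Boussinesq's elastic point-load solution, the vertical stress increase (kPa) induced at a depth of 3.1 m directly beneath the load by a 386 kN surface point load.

Boussinesq vertical stress below a point load on an elastic half-space:
Δσ_z = 3P/(2πz²) · [1 + (r/z)²]^(−5/2)
r/z = 0/3.1 = 0; [1+(r/z)²]^(−5/2) = 1.
Δσ_z = 3×386/(2π×3.1²) × 1 = 19.178 × 1 = 19.18 kPa

Δσ_z ≈ 19.2 kPa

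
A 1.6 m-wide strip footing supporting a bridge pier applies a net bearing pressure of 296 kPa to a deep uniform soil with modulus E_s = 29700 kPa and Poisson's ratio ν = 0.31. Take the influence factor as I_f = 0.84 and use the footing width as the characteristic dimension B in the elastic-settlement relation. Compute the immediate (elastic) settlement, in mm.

Immediate (elastic) settlement: S_e = q·B·(1−ν²)/E_s · I_f.
S_e = 296 × 1.6 × (1 − 0.31²) / 29700 × 0.84
    = 296 × 1.6 × 0.9039 / 29700 × 0.84
    = 0.01211 m = 12.11 mm

S_e ≈ 12.1 mm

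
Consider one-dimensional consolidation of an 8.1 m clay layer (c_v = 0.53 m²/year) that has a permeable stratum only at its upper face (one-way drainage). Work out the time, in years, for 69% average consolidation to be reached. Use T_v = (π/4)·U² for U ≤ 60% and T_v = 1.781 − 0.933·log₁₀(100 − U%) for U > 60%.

t ≈ 48.2 years

Drainage path length: H_d = H = 8.1 m (single drainage).
U > 60%: T_v = 1.781 − 0.933·log₁₀(100 − 69) = 0.38956.
t = T_v·H_d²/c_v = 0.38956×8.1²/0.53 = 48.22 years.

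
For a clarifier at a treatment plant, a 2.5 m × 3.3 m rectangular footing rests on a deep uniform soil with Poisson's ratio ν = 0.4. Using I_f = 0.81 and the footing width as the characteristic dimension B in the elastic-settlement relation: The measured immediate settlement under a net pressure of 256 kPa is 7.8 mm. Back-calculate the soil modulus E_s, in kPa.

E_s ≈ 55800 kPa

S_e = q·B·(1−ν²)/E_s · I_f  ⇒  E_s = q·B·(1−ν²)·I_f / S_e.
E_s = 256 × 2.5 × 0.84 × 0.81 / 0.0078 = 55830 kPa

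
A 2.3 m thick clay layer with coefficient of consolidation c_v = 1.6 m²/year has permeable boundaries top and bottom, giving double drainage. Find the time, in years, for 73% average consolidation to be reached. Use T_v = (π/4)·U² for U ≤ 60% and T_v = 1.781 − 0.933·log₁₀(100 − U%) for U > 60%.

Drainage path length: H_d = H/2 = 1.15 m (double drainage).
U > 60%: T_v = 1.781 − 0.933·log₁₀(100 − 73) = 0.44554.
t = T_v·H_d²/c_v = 0.44554×1.15²/1.6 = 0.3683 years.

t ≈ 0.368 years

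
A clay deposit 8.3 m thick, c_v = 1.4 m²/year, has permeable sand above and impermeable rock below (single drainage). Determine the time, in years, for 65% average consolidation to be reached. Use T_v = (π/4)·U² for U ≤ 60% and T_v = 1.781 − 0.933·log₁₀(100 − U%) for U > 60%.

Drainage path length: H_d = H = 8.3 m (single drainage).
U > 60%: T_v = 1.781 − 0.933·log₁₀(100 − 65) = 0.34038.
t = T_v·H_d²/c_v = 0.34038×8.3²/1.4 = 16.75 years.

t ≈ 16.7 years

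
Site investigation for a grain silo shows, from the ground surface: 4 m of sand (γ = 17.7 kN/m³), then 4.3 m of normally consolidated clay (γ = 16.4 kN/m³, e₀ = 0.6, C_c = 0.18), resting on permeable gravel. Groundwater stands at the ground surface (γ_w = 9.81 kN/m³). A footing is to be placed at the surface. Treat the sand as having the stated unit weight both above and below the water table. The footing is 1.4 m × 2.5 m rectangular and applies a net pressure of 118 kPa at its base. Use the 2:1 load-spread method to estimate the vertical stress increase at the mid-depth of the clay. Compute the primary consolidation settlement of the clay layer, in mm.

Mid-depth of clay below the ground surface: z = 4 + 4.3/2 = 6.15 m.
Total vertical stress at mid-clay: σ_v = 17.7×4 + 16.4×2.15 = 106.06 kPa.
Pore pressure: u = 9.81×(6.15 − 0) = 60.332 kPa.
Initial effective stress: σ'_0 = σ_v − u = 106.06 − 60.332 = 45.728 kPa.
Stress increase at mid-clay by the 2:1 spreading method:
Δσ = qBL/((B+z)(L+z)) = 118×1.4×2.5/((1.4+6.15)(2.5+6.15)) = 6.3239 kPa
Final effective stress: σ'_f = σ'_0 + Δσ = 45.728 + 6.3239 = 52.052 kPa.
Normally consolidated clay, so the full stress increment lies on the virgin compression line:
S_c = C_c·H/(1+e₀)·log₁₀(σ'_f/σ'_0) = 0.18×4.3/(1+0.6)×log₁₀(52.052/45.728)
    = 0.48375 × 0.056255 = 0.02721 m

S_c ≈ 27.2 mm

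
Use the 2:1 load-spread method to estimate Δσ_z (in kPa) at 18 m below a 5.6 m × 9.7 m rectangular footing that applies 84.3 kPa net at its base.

Δσ_z ≈ 7 kPa

By the 2:1 method the load spreads at 1 horizontal : 2 vertical, so at depth z the loaded area has grown by z in each plan dimension:
Δσ = qBL/((B+z)(L+z)) = 84.3×5.6×9.7/((5.6+18)(9.7+18)) = 7.0048 kPa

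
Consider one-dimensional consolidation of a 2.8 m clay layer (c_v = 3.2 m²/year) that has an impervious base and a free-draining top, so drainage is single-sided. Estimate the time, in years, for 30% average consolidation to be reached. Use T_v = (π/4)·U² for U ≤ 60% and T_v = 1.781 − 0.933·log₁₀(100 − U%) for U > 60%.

Drainage path length: H_d = H = 2.8 m (single drainage).
U ≤ 60%: T_v = (π/4)·U² = (π/4)×0.3² = 0.070686.
t = T_v·H_d²/c_v = 0.070686×2.8²/3.2 = 0.1732 years.

t ≈ 0.173 years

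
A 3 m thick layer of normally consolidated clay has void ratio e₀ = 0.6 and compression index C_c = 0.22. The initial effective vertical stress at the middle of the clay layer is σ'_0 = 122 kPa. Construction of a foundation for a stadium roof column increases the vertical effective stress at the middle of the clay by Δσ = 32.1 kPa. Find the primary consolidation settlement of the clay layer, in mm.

S_c ≈ 41.8 mm

Final effective stress: σ'_f = σ'_0 + Δσ = 122 + 32.1 = 154.1 kPa.
Normally consolidated clay, so the full stress increment lies on the virgin compression line:
S_c = C_c·H/(1+e₀)·log₁₀(σ'_f/σ'_0) = 0.22×3/(1+0.6)×log₁₀(154.1/122)
    = 0.4125 × 0.10144 = 0.04184 m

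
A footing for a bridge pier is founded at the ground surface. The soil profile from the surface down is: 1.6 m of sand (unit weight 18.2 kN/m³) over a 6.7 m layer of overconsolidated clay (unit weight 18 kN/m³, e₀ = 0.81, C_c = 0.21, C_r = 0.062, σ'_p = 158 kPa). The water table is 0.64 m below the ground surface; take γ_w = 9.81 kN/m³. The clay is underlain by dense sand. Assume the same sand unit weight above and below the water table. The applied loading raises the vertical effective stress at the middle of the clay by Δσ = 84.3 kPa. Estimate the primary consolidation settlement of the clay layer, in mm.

S_c ≈ 102 mm

Mid-depth of clay below the ground surface: z = 1.6 + 6.7/2 = 4.95 m.
Total vertical stress at mid-clay: σ_v = 18.2×1.6 + 18×3.35 = 89.42 kPa.
Pore pressure: u = 9.81×(4.95 − 0.64) = 42.281 kPa.
Initial effective stress: σ'_0 = σ_v − u = 89.42 − 42.281 = 47.139 kPa.
Final effective stress: σ'_f = 47.139 + 84.3 = 131.44 kPa.
σ'_f = 131.44 ≤ σ'_p = 158 kPa, so the clay remains overconsolidated and only the recompression index applies:
S_c = C_r·H/(1+e₀)·log₁₀(σ'_f/σ'_0) = 0.062×6.7/1.81×log₁₀(131.44/47.139)
    = 0.22951 × 0.44535 = 0.1022 m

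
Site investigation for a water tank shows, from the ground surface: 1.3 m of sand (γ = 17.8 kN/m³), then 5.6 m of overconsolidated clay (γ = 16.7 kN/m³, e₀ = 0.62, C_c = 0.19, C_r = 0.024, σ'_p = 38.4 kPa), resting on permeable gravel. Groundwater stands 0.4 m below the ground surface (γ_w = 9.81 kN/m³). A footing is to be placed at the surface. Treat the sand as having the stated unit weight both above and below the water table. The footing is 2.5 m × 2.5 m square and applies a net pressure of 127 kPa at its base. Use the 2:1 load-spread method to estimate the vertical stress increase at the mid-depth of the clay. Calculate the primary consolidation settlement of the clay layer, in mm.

Mid-depth of clay below the ground surface: z = 1.3 + 5.6/2 = 4.1 m.
Total vertical stress at mid-clay: σ_v = 17.8×1.3 + 16.7×2.8 = 69.9 kPa.
Pore pressure: u = 9.81×(4.1 − 0.4) = 36.297 kPa.
Initial effective stress: σ'_0 = σ_v − u = 69.9 − 36.297 = 33.603 kPa.
Stress increase at mid-clay by the 2:1 spreading method:
Δσ = qBL/((B+z)(L+z)) = 127×2.5×2.5/((2.5+4.1)(2.5+4.1)) = 18.222 kPa
Final effective stress: σ'_f = 33.603 + 18.222 = 51.825 kPa.
σ'_f = 51.825 > σ'_p = 38.4 kPa, so the stress path crosses the preconsolidation pressure — recompression up to σ'_p, then virgin compression beyond:
S_c = H/(1+e₀)·[C_r·log₁₀(σ'_p/σ'_0) + C_c·log₁₀(σ'_f/σ'_p)]
    = 5.6/1.62 × [0.024×log₁₀(38.4/33.603) + 0.19×log₁₀(51.825/38.4)]
    = 3.4568 × [0.0013909 + 0.02474] = 0.09033 m

S_c ≈ 90.3 mm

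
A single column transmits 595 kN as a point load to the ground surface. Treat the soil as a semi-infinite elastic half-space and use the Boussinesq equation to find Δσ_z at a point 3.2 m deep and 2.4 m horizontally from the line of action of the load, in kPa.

Δσ_z ≈ 9.09 kPa

Boussinesq vertical stress below a point load on an elastic half-space:
Δσ_z = 3P/(2πz²) · [1 + (r/z)²]^(−5/2)
r/z = 2.4/3.2 = 0.75; [1+(r/z)²]^(−5/2) = 0.32768.
Δσ_z = 3×595/(2π×3.2²) × 0.32768 = 27.743 × 0.32768 = 9.091 kPa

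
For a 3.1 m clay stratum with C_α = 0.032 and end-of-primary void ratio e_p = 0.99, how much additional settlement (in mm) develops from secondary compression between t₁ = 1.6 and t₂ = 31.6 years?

S_s ≈ 64.6 mm

Secondary compression: S_s = C_α·H/(1+e_p)·log₁₀(t₂/t₁)
S_s = 0.032×3.1/(1+0.99)×log₁₀(31.6/1.6)
    = 0.04985 × 1.296 = 0.06458 m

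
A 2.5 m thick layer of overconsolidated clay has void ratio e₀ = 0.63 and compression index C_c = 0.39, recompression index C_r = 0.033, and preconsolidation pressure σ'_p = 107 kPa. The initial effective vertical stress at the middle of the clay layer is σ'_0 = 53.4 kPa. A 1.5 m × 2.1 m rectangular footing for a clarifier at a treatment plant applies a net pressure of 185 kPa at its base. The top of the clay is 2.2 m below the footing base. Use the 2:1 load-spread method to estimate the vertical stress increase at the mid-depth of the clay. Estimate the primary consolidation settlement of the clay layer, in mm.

S_c ≈ 7.35 mm

Mid-depth of clay below the footing base: z = 2.2 + 2.5/2 = 3.45 m.
Stress increase at mid-clay by the 2:1 spreading method:
Δσ = qBL/((B+z)(L+z)) = 185×1.5×2.1/((1.5+3.45)(2.1+3.45)) = 21.212 kPa
Final effective stress: σ'_f = 53.4 + 21.212 = 74.612 kPa.
σ'_f = 74.612 ≤ σ'_p = 107 kPa, so the clay remains overconsolidated and only the recompression index applies:
S_c = C_r·H/(1+e₀)·log₁₀(σ'_f/σ'_0) = 0.033×2.5/1.63×log₁₀(74.612/53.4)
    = 0.050612 × 0.14527 = 0.007352 m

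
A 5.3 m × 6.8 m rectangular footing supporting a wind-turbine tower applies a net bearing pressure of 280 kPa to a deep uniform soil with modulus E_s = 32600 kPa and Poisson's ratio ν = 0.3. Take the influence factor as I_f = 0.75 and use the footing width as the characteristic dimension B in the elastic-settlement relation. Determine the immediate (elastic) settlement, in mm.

Immediate (elastic) settlement: S_e = q·B·(1−ν²)/E_s · I_f.
S_e = 280 × 5.3 × (1 − 0.3²) / 32600 × 0.75
    = 280 × 5.3 × 0.91 / 32600 × 0.75
    = 0.03107 m = 31.07 mm

S_e ≈ 31.1 mm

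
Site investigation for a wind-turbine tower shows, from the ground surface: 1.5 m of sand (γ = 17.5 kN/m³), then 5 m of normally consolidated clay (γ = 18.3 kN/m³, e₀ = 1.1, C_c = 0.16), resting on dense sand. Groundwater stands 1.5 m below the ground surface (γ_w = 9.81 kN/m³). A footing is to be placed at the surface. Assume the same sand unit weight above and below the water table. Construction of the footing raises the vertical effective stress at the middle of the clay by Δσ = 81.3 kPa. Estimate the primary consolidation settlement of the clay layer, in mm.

Mid-depth of clay below the ground surface: z = 1.5 + 5/2 = 4 m.
Total vertical stress at mid-clay: σ_v = 17.5×1.5 + 18.3×2.5 = 72 kPa.
Pore pressure: u = 9.81×(4 − 1.5) = 24.525 kPa.
Initial effective stress: σ'_0 = σ_v − u = 72 − 24.525 = 47.475 kPa.
Final effective stress: σ'_f = σ'_0 + Δσ = 47.475 + 81.3 = 128.78 kPa.
Normally consolidated clay, so the full stress increment lies on the virgin compression line:
S_c = C_c·H/(1+e₀)·log₁₀(σ'_f/σ'_0) = 0.16×5/(1+1.1)×log₁₀(128.78/47.475)
    = 0.38095 × 0.43338 = 0.1651 m

S_c ≈ 165 mm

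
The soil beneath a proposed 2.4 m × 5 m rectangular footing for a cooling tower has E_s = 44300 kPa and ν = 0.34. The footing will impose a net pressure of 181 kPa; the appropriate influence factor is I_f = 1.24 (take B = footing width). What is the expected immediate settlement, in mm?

S_e ≈ 10.8 mm

Immediate (elastic) settlement: S_e = q·B·(1−ν²)/E_s · I_f.
S_e = 181 × 2.4 × (1 − 0.34²) / 44300 × 1.24
    = 181 × 2.4 × 0.8844 / 44300 × 1.24
    = 0.01075 m = 10.75 mm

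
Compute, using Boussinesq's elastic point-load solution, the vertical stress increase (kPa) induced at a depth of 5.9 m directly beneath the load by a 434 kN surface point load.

Δσ_z ≈ 5.95 kPa

Boussinesq vertical stress below a point load on an elastic half-space:
Δσ_z = 3P/(2πz²) · [1 + (r/z)²]^(−5/2)
r/z = 0/5.9 = 0; [1+(r/z)²]^(−5/2) = 1.
Δσ_z = 3×434/(2π×5.9²) × 1 = 5.9529 × 1 = 5.953 kPa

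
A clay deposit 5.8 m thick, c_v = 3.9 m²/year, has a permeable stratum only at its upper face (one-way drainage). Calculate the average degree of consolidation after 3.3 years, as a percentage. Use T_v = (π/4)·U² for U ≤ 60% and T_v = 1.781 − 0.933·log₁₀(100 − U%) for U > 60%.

Drainage path length: H_d = H = 5.8 m (single drainage).
T_v = c_v·t/H_d² = 3.9×3.3/5.8² = 0.38258.
T_v = 0.38258 corresponds to the U > 60% branch:
U = 1 − 10^((1.781 − T_v)/0.933)/100 = 0.6846

U ≈ 68.5 %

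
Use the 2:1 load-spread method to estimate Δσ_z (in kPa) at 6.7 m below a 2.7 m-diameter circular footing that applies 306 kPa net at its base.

Δσ_z ≈ 25.2 kPa

By the 2:1 method the load spreads at 1 horizontal : 2 vertical, so at depth z the loaded area has grown by z in each plan dimension:
Δσ ≈ qD²/(D+z)² = 306×2.7²/(2.7+6.7)² = 25.246 kPa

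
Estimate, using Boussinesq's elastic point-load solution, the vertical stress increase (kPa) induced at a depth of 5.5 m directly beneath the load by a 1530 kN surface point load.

Δσ_z ≈ 24.1 kPa

Boussinesq vertical stress below a point load on an elastic half-space:
Δσ_z = 3P/(2πz²) · [1 + (r/z)²]^(−5/2)
r/z = 0/5.5 = 0; [1+(r/z)²]^(−5/2) = 1.
Δσ_z = 3×1530/(2π×5.5²) × 1 = 24.149 × 1 = 24.15 kPa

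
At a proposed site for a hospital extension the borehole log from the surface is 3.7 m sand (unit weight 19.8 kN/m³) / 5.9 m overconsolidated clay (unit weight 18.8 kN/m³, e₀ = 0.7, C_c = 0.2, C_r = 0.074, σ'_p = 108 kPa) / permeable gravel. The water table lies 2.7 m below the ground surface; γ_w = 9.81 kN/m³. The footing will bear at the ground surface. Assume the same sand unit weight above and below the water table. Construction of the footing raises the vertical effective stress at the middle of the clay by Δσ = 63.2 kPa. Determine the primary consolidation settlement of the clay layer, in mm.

S_c ≈ 126 mm

Mid-depth of clay below the ground surface: z = 3.7 + 5.9/2 = 6.65 m.
Total vertical stress at mid-clay: σ_v = 19.8×3.7 + 18.8×2.95 = 128.72 kPa.
Pore pressure: u = 9.81×(6.65 − 2.7) = 38.75 kPa.
Initial effective stress: σ'_0 = σ_v − u = 128.72 − 38.75 = 89.97 kPa.
Final effective stress: σ'_f = 89.97 + 63.2 = 153.17 kPa.
σ'_f = 153.17 > σ'_p = 108 kPa, so the stress path crosses the preconsolidation pressure — recompression up to σ'_p, then virgin compression beyond:
S_c = H/(1+e₀)·[C_r·log₁₀(σ'_p/σ'_0) + C_c·log₁₀(σ'_f/σ'_p)]
    = 5.9/1.7 × [0.074×log₁₀(108/89.97) + 0.2×log₁₀(153.17/108)]
    = 3.4706 × [0.0058701 + 0.03035] = 0.1257 m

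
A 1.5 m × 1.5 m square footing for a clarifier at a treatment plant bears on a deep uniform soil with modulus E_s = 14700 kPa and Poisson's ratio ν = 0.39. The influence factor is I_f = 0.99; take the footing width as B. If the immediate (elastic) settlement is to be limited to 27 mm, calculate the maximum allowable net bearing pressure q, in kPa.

q ≈ 315 kPa

S_e = q·B·(1−ν²)/E_s · I_f  ⇒  q = S_e·E_s / (B·(1−ν²)·I_f).
q = 0.027 × 14700 / (1.5 × 0.8479 × 0.99) = 315.2 kPa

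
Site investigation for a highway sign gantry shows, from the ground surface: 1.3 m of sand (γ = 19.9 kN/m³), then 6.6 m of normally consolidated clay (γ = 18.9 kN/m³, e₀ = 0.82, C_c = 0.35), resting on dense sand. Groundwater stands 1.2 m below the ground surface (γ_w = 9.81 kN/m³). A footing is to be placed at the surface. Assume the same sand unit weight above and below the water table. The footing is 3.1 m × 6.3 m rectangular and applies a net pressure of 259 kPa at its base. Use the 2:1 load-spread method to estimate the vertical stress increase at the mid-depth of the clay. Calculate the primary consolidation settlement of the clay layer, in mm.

Mid-depth of clay below the ground surface: z = 1.3 + 6.6/2 = 4.6 m.
Total vertical stress at mid-clay: σ_v = 19.9×1.3 + 18.9×3.3 = 88.24 kPa.
Pore pressure: u = 9.81×(4.6 − 1.2) = 33.354 kPa.
Initial effective stress: σ'_0 = σ_v − u = 88.24 − 33.354 = 54.886 kPa.
Stress increase at mid-clay by the 2:1 spreading method:
Δσ = qBL/((B+z)(L+z)) = 259×3.1×6.3/((3.1+4.6)(6.3+4.6)) = 60.268 kPa
Final effective stress: σ'_f = σ'_0 + Δσ = 54.886 + 60.268 = 115.15 kPa.
Normally consolidated clay, so the full stress increment lies on the virgin compression line:
S_c = C_c·H/(1+e₀)·log₁₀(σ'_f/σ'_0) = 0.35×6.6/(1+0.82)×log₁₀(115.15/54.886)
    = 1.2692 × 0.3218 = 0.4084 m

S_c ≈ 408 mm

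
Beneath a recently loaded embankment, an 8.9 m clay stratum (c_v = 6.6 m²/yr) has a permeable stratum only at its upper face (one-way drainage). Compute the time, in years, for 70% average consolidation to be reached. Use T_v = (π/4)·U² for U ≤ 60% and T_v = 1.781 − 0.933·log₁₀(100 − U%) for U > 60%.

t ≈ 4.83 years

Drainage path length: H_d = H = 8.9 m (single drainage).
U > 60%: T_v = 1.781 − 0.933·log₁₀(100 − 70) = 0.40285.
t = T_v·H_d²/c_v = 0.40285×8.9²/6.6 = 4.835 years.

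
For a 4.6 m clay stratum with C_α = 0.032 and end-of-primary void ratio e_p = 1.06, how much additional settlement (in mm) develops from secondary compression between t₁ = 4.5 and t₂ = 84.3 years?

Secondary compression: S_s = C_α·H/(1+e_p)·log₁₀(t₂/t₁)
S_s = 0.032×4.6/(1+1.06)×log₁₀(84.3/4.5)
    = 0.07146 × 1.273 = 0.09094 m

S_s ≈ 90.9 mm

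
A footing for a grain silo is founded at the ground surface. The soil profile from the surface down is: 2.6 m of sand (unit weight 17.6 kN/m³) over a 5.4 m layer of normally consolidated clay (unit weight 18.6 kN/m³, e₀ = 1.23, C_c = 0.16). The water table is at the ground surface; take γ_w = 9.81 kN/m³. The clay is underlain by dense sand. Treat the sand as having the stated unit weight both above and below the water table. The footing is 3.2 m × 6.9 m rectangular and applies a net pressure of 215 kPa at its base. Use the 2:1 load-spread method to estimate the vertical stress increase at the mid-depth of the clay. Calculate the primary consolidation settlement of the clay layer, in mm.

Mid-depth of clay below the ground surface: z = 2.6 + 5.4/2 = 5.3 m.
Total vertical stress at mid-clay: σ_v = 17.6×2.6 + 18.6×2.7 = 95.98 kPa.
Pore pressure: u = 9.81×(5.3 − 0) = 51.993 kPa.
Initial effective stress: σ'_0 = σ_v − u = 95.98 − 51.993 = 43.987 kPa.
Stress increase at mid-clay by the 2:1 spreading method:
Δσ = qBL/((B+z)(L+z)) = 215×3.2×6.9/((3.2+5.3)(6.9+5.3)) = 45.778 kPa
Final effective stress: σ'_f = σ'_0 + Δσ = 43.987 + 45.778 = 89.765 kPa.
Normally consolidated clay, so the full stress increment lies on the virgin compression line:
S_c = C_c·H/(1+e₀)·log₁₀(σ'_f/σ'_0) = 0.16×5.4/(1+1.23)×log₁₀(89.765/43.987)
    = 0.38744 × 0.30978 = 0.12 m

S_c ≈ 120 mm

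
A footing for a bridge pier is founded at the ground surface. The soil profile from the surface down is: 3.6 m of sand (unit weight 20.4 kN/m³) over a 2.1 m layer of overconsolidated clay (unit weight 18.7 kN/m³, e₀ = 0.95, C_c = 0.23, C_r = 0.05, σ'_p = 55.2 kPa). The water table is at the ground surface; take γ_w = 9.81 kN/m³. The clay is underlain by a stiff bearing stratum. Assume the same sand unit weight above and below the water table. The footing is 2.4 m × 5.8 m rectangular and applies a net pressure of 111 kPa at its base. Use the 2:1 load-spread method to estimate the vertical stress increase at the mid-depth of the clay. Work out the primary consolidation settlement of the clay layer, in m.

S_c ≈ 0.0266 m

Mid-depth of clay below the ground surface: z = 3.6 + 2.1/2 = 4.65 m.
Total vertical stress at mid-clay: σ_v = 20.4×3.6 + 18.7×1.05 = 93.075 kPa.
Pore pressure: u = 9.81×(4.65 − 0) = 45.617 kPa.
Initial effective stress: σ'_0 = σ_v − u = 93.075 − 45.617 = 47.458 kPa.
Stress increase at mid-clay by the 2:1 spreading method:
Δσ = qBL/((B+z)(L+z)) = 111×2.4×5.8/((2.4+4.65)(5.8+4.65)) = 20.973 kPa
Final effective stress: σ'_f = 47.458 + 20.973 = 68.431 kPa.
σ'_f = 68.431 > σ'_p = 55.2 kPa, so the stress path crosses the preconsolidation pressure — recompression up to σ'_p, then virgin compression beyond:
S_c = H/(1+e₀)·[C_r·log₁₀(σ'_p/σ'_0) + C_c·log₁₀(σ'_f/σ'_p)]
    = 2.1/1.95 × [0.05×log₁₀(55.2/47.458) + 0.23×log₁₀(68.431/55.2)]
    = 1.0769 × [0.0032815 + 0.021462] = 0.02665 m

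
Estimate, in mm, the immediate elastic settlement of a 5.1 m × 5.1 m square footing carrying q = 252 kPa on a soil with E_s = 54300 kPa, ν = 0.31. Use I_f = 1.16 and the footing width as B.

S_e ≈ 24.8 mm

Immediate (elastic) settlement: S_e = q·B·(1−ν²)/E_s · I_f.
S_e = 252 × 5.1 × (1 − 0.31²) / 54300 × 1.16
    = 252 × 5.1 × 0.9039 / 54300 × 1.16
    = 0.02482 m = 24.82 mm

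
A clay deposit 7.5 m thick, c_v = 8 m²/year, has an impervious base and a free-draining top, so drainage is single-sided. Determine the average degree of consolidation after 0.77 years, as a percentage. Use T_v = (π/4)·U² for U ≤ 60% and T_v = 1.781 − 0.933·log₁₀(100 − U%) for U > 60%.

Drainage path length: H_d = H = 7.5 m (single drainage).
T_v = c_v·t/H_d² = 8×0.77/7.5² = 0.10951.
T_v = 0.10951 corresponds to the U ≤ 60% branch:
U = √(4T_v/π) = 0.3734

U ≈ 37.3 %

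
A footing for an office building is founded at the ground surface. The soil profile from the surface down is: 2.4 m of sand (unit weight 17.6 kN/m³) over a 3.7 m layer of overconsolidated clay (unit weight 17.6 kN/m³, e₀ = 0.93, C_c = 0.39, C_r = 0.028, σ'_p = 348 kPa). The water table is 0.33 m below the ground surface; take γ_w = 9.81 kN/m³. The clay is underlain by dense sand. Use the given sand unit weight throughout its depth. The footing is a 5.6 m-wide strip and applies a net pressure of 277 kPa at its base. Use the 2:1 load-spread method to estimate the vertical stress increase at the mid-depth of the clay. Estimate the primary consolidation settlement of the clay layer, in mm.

S_c ≈ 39 mm

Mid-depth of clay below the ground surface: z = 2.4 + 3.7/2 = 4.25 m.
Total vertical stress at mid-clay: σ_v = 17.6×2.4 + 17.6×1.85 = 74.8 kPa.
Pore pressure: u = 9.81×(4.25 − 0.33) = 38.455 kPa.
Initial effective stress: σ'_0 = σ_v − u = 74.8 − 38.455 = 36.345 kPa.
Stress increase at mid-clay by the 2:1 spreading method:
Δσ = qB/(B+z) = 277×5.6/(5.6+4.25) = 157.48 kPa
Final effective stress: σ'_f = 36.345 + 157.48 = 193.82 kPa.
σ'_f = 193.82 ≤ σ'_p = 348 kPa, so the clay remains overconsolidated and only the recompression index applies:
S_c = C_r·H/(1+e₀)·log₁₀(σ'_f/σ'_0) = 0.028×3.7/1.93×log₁₀(193.82/36.345)
    = 0.053679 × 0.72695 = 0.03902 m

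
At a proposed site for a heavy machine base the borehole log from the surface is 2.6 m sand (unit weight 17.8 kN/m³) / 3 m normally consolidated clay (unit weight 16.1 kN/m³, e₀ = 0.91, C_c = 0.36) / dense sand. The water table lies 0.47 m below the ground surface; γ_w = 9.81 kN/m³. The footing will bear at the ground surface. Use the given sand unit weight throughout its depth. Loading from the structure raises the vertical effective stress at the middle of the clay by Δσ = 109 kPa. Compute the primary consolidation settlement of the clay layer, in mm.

S_c ≈ 348 mm

Mid-depth of clay below the ground surface: z = 2.6 + 3/2 = 4.1 m.
Total vertical stress at mid-clay: σ_v = 17.8×2.6 + 16.1×1.5 = 70.43 kPa.
Pore pressure: u = 9.81×(4.1 − 0.47) = 35.61 kPa.
Initial effective stress: σ'_0 = σ_v − u = 70.43 − 35.61 = 34.82 kPa.
Final effective stress: σ'_f = σ'_0 + Δσ = 34.82 + 109 = 143.82 kPa.
Normally consolidated clay, so the full stress increment lies on the virgin compression line:
S_c = C_c·H/(1+e₀)·log₁₀(σ'_f/σ'_0) = 0.36×3/(1+0.91)×log₁₀(143.82/34.82)
    = 0.56545 × 0.61599 = 0.3483 m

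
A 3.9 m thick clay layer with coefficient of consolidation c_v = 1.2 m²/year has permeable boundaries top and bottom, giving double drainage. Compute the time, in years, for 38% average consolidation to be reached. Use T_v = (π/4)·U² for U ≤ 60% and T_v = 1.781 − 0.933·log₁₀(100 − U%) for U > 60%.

t ≈ 0.359 years

Drainage path length: H_d = H/2 = 1.95 m (double drainage).
U ≤ 60%: T_v = (π/4)·U² = (π/4)×0.38² = 0.11341.
t = T_v·H_d²/c_v = 0.11341×1.95²/1.2 = 0.3594 years.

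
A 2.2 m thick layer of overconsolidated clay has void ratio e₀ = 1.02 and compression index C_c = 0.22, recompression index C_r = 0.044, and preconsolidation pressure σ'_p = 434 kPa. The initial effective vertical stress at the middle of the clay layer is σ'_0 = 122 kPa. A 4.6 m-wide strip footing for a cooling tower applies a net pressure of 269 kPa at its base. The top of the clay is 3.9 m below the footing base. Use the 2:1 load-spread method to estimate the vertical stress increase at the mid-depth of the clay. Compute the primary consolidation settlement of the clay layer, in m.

Mid-depth of clay below the footing base: z = 3.9 + 2.2/2 = 5 m.
Stress increase at mid-clay by the 2:1 spreading method:
Δσ = qB/(B+z) = 269×4.6/(4.6+5) = 128.9 kPa
Final effective stress: σ'_f = 122 + 128.9 = 250.9 kPa.
σ'_f = 250.9 ≤ σ'_p = 434 kPa, so the clay remains overconsolidated and only the recompression index applies:
S_c = C_r·H/(1+e₀)·log₁₀(σ'_f/σ'_0) = 0.044×2.2/2.02×log₁₀(250.9/122)
    = 0.04792 × 0.31314 = 0.01501 m

S_c ≈ 0.015 m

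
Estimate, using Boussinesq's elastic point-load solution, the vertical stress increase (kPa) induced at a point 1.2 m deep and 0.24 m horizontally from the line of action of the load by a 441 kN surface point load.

Δσ_z ≈ 133 kPa

Boussinesq vertical stress below a point load on an elastic half-space:
Δσ_z = 3P/(2πz²) · [1 + (r/z)²]^(−5/2)
r/z = 0.24/1.2 = 0.2; [1+(r/z)²]^(−5/2) = 0.9066.
Δσ_z = 3×441/(2π×1.2²) × 0.9066 = 146.22 × 0.9066 = 132.6 kPa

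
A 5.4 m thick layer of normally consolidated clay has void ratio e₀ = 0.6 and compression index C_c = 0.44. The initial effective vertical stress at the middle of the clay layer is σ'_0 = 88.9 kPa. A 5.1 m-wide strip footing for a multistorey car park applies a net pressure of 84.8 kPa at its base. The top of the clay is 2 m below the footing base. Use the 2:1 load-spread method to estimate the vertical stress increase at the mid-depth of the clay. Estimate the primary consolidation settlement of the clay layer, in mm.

Mid-depth of clay below the footing base: z = 2 + 5.4/2 = 4.7 m.
Stress increase at mid-clay by the 2:1 spreading method:
Δσ = qB/(B+z) = 84.8×5.1/(5.1+4.7) = 44.131 kPa
Final effective stress: σ'_f = σ'_0 + Δσ = 88.9 + 44.131 = 133.03 kPa.
Normally consolidated clay, so the full stress increment lies on the virgin compression line:
S_c = C_c·H/(1+e₀)·log₁₀(σ'_f/σ'_0) = 0.44×5.4/(1+0.6)×log₁₀(133.03/88.9)
    = 1.485 × 0.17505 = 0.2599 m

S_c ≈ 260 mm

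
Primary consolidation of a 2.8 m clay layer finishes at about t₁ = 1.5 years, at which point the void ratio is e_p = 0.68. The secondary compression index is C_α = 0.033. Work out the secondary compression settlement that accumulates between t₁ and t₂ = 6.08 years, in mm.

Secondary compression: S_s = C_α·H/(1+e_p)·log₁₀(t₂/t₁)
S_s = 0.033×2.8/(1+0.68)×log₁₀(6.08/1.5)
    = 0.055 × 0.6078 = 0.03343 m

S_s ≈ 33.4 mm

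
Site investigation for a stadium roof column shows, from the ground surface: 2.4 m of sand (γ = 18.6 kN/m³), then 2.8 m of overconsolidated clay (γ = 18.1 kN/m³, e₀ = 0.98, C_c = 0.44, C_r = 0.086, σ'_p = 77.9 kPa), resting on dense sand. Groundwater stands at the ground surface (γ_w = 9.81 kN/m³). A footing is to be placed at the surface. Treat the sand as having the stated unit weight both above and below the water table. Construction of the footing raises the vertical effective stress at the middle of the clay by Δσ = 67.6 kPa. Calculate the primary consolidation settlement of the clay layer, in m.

Mid-depth of clay below the ground surface: z = 2.4 + 2.8/2 = 3.8 m.
Total vertical stress at mid-clay: σ_v = 18.6×2.4 + 18.1×1.4 = 69.98 kPa.
Pore pressure: u = 9.81×(3.8 − 0) = 37.278 kPa.
Initial effective stress: σ'_0 = σ_v − u = 69.98 − 37.278 = 32.702 kPa.
Final effective stress: σ'_f = 32.702 + 67.6 = 100.3 kPa.
σ'_f = 100.3 > σ'_p = 77.9 kPa, so the stress path crosses the preconsolidation pressure — recompression up to σ'_p, then virgin compression beyond:
S_c = H/(1+e₀)·[C_r·log₁₀(σ'_p/σ'_0) + C_c·log₁₀(σ'_f/σ'_p)]
    = 2.8/1.98 × [0.086×log₁₀(77.9/32.702) + 0.44×log₁₀(100.3/77.9)]
    = 1.4141 × [0.032419 + 0.048296] = 0.1141 m

S_c ≈ 0.114 m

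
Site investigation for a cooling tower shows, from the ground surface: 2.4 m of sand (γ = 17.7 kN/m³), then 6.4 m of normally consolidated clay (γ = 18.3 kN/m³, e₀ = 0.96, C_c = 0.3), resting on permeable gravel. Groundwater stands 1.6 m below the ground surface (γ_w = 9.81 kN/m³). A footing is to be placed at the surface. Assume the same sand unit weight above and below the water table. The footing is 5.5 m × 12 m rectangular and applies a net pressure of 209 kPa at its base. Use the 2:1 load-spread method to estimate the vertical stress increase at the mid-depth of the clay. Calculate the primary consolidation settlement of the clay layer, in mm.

S_c ≈ 324 mm

Mid-depth of clay below the ground surface: z = 2.4 + 6.4/2 = 5.6 m.
Total vertical stress at mid-clay: σ_v = 17.7×2.4 + 18.3×3.2 = 101.04 kPa.
Pore pressure: u = 9.81×(5.6 − 1.6) = 39.24 kPa.
Initial effective stress: σ'_0 = σ_v − u = 101.04 − 39.24 = 61.8 kPa.
Stress increase at mid-clay by the 2:1 spreading method:
Δσ = qBL/((B+z)(L+z)) = 209×5.5×12/((5.5+5.6)(12+5.6)) = 70.608 kPa
Final effective stress: σ'_f = σ'_0 + Δσ = 61.8 + 70.608 = 132.41 kPa.
Normally consolidated clay, so the full stress increment lies on the virgin compression line:
S_c = C_c·H/(1+e₀)·log₁₀(σ'_f/σ'_0) = 0.3×6.4/(1+0.96)×log₁₀(132.41/61.8)
    = 0.97959 × 0.33093 = 0.3242 m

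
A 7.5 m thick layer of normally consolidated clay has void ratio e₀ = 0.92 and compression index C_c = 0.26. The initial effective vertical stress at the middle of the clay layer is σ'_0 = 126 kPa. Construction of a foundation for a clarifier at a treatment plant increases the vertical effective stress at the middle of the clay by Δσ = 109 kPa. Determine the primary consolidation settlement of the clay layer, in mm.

S_c ≈ 275 mm

Final effective stress: σ'_f = σ'_0 + Δσ = 126 + 109 = 235 kPa.
Normally consolidated clay, so the full stress increment lies on the virgin compression line:
S_c = C_c·H/(1+e₀)·log₁₀(σ'_f/σ'_0) = 0.26×7.5/(1+0.92)×log₁₀(235/126)
    = 1.0156 × 0.2707 = 0.2749 m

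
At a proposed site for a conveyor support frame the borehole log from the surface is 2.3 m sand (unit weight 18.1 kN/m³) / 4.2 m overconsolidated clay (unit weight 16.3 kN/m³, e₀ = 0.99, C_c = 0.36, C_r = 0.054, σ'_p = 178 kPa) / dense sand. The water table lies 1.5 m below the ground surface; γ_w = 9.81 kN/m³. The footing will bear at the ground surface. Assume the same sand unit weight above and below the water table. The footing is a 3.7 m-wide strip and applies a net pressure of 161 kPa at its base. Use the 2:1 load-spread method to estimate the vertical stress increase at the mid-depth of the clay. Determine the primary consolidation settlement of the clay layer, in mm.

Mid-depth of clay below the ground surface: z = 2.3 + 4.2/2 = 4.4 m.
Total vertical stress at mid-clay: σ_v = 18.1×2.3 + 16.3×2.1 = 75.86 kPa.
Pore pressure: u = 9.81×(4.4 − 1.5) = 28.449 kPa.
Initial effective stress: σ'_0 = σ_v − u = 75.86 − 28.449 = 47.411 kPa.
Stress increase at mid-clay by the 2:1 spreading method:
Δσ = qB/(B+z) = 161×3.7/(3.7+4.4) = 73.543 kPa
Final effective stress: σ'_f = 47.411 + 73.543 = 120.95 kPa.
σ'_f = 120.95 ≤ σ'_p = 178 kPa, so the clay remains overconsolidated and only the recompression index applies:
S_c = C_r·H/(1+e₀)·log₁₀(σ'_f/σ'_0) = 0.054×4.2/1.99×log₁₀(120.95/47.411)
    = 0.11397 × 0.40673 = 0.04636 m

S_c ≈ 46.4 mm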